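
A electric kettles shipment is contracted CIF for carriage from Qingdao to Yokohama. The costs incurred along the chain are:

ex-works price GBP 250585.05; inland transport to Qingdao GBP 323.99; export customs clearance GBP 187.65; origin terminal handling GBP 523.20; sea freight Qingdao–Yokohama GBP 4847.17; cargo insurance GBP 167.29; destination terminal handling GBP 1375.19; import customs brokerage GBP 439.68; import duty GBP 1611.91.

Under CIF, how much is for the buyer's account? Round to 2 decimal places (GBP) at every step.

CIF: the seller pays costs through ocean freight and marine insurance to the destination port.
Seller's account: goods 250585.05 + inland to port 323.99 + export clearance 187.65 + origin terminal 523.20 + freight 4847.17 + insurance 167.29 = 256634.35
Buyer's account: destination terminal 1375.19 + brokerage 439.68 + duty 1611.91 = 3426.78

Buyer's account: GBP 3426.78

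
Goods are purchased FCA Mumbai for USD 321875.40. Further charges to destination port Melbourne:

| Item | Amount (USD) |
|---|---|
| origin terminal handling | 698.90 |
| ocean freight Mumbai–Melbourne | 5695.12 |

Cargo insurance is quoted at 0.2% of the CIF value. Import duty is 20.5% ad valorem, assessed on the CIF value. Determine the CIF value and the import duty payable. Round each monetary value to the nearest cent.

CIF value: USD 328927.27; import duty: USD 67430.09

Let C be the CIF value. C = FCA price + pre-shipment costs + freight + 0.2% × C
C − 0.2% × C = 321875.40 + 698.90 + 5695.12
0.998 × C = 328269.42
C = 328269.42 / 0.998 = 328927.27
Insurance premium = 0.2% × 328927.27 = 657.85
Import duty = 328927.27 × 20.5% = 67430.09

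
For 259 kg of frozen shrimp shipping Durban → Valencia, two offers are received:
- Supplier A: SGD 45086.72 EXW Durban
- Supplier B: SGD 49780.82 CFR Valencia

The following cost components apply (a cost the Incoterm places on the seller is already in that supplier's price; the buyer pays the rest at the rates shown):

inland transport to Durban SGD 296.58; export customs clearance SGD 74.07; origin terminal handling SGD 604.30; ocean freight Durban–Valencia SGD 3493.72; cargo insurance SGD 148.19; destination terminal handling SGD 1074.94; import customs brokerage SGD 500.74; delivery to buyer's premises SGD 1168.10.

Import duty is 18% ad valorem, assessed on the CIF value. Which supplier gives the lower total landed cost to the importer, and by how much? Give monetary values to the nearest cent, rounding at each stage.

Supplier A is cheaper by SGD 266.01

Supplier A (EXW):
CIF value = EXW price + inland to port + export clearance + origin terminal + freight + insurance = 45086.72 + 296.58 + 74.07 + 604.30 + 3493.72 + 148.19 = 49703.58
Import duty = 49703.58 × 18% = 8946.64
Buyer bears (A): 296.58 + 74.07 + 604.30 + 3493.72 + 148.19 + 1074.94 + 500.74 + 1168.10 = 7360.64
Landed cost (A) = invoice 45086.72 + 7360.64 + duty 8946.64 = 61394.00
Supplier B (CFR):
CIF value = CFR price + insurance = 49780.82 + 148.19 = 49929.01
Import duty = 49929.01 × 18% = 8987.22
Buyer bears (B): 148.19 + 1074.94 + 500.74 + 1168.10 = 2891.97
Landed cost (B) = invoice 49780.82 + 2891.97 + duty 8987.22 = 61660.01
Difference = |61394.00 − 61660.01| = 266.01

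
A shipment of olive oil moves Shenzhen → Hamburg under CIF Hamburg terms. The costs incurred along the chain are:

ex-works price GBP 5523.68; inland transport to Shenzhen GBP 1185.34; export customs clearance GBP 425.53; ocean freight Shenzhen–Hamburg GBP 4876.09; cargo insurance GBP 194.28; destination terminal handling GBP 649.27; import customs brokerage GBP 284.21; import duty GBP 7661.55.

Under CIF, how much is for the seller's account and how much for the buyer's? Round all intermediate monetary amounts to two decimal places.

Seller: GBP 12204.92; buyer: GBP 8595.03

CIF: the seller pays costs through ocean freight and marine insurance to the destination port.
Seller's account: goods 5523.68 + inland to port 1185.34 + export clearance 425.53 + freight 4876.09 + insurance 194.28 = 12204.92
Buyer's account: destination terminal 649.27 + brokerage 284.21 + duty 7661.55 = 8595.03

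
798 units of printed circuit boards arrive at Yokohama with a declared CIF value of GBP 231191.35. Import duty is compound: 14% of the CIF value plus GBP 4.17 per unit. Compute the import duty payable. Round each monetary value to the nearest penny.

Import duty: GBP 35694.45

Ad valorem component: 231191.35 × 14% = 32366.79
Specific component: 798 × 4.17 = 3327.66
Import duty = 32366.79 + 3327.66 = 35694.45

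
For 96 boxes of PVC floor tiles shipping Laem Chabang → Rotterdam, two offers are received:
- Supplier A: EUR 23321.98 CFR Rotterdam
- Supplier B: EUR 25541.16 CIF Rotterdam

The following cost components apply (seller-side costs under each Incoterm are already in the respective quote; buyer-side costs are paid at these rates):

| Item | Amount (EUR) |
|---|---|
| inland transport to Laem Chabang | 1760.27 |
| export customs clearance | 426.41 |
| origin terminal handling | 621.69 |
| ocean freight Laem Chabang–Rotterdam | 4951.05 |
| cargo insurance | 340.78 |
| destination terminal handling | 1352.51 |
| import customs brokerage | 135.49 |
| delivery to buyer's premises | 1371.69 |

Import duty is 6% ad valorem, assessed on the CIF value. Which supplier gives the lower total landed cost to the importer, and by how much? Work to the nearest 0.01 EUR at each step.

Supplier A (CFR):
CIF value = CFR price + insurance = 23321.98 + 340.78 = 23662.76
Import duty = 23662.76 × 6% = 1419.77
Buyer bears (A): 340.78 + 1352.51 + 135.49 + 1371.69 = 3200.47
Landed cost (A) = invoice 23321.98 + 3200.47 + duty 1419.77 = 27942.22
Supplier B (CIF):
The CIF price already equals the CIF value: 25541.16
Import duty = 25541.16 × 6% = 1532.47
Buyer bears (B): 1352.51 + 135.49 + 1371.69 = 2859.69
Landed cost (B) = invoice 25541.16 + 2859.69 + duty 1532.47 = 29933.32
Difference = |27942.22 − 29933.32| = 1991.10

Supplier A is cheaper by EUR 1991.10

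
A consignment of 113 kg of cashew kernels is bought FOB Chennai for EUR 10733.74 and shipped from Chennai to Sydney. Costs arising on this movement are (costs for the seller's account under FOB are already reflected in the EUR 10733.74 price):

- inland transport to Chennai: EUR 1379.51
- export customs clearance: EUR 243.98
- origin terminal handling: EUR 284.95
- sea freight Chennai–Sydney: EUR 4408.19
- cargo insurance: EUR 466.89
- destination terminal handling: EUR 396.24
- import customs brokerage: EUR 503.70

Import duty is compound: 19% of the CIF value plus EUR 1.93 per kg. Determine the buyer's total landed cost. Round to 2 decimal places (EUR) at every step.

FOB: the seller bears costs until goods are on board at the origin port; the buyer bears freight, insurance and all costs thereafter.
Already in the invoice (seller's account under FOB): inland to port, export clearance, origin terminal — exclude.
CIF value = FOB price + freight + insurance = 10733.74 + 4408.19 + 466.89 = 15608.82
Ad valorem component: 15608.82 × 19% = 2965.68
Specific component: 113 × 1.93 = 218.09
Import duty = 2965.68 + 218.09 = 3183.77
Buyer bears: freight 4408.19 + insurance 466.89 + destination terminal 396.24 + brokerage 503.70 + duty 3183.77 = 8958.79
Landed cost = invoice 10733.74 + 8958.79 = 19692.53

Total landed cost: EUR 19692.53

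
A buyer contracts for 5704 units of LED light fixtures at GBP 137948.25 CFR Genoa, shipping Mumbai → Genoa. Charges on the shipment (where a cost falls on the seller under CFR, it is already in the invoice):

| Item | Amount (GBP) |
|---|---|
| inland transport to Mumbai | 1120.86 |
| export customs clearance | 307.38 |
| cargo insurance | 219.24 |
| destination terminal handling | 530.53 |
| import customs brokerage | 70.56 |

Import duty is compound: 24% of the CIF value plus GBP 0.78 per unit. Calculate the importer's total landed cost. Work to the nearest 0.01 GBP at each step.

Total landed cost: GBP 176377.90

CFR: the seller pays costs through ocean freight to the destination port, but not insurance.
Already in the invoice (seller's account under CFR): inland to port, export clearance — exclude.
CIF value = CFR price + insurance = 137948.25 + 219.24 = 138167.49
Ad valorem component: 138167.49 × 24% = 33160.20
Specific component: 5704 × 0.78 = 4449.12
Import duty = 33160.20 + 4449.12 = 37609.32
Buyer bears: insurance 219.24 + destination terminal 530.53 + brokerage 70.56 + duty 37609.32 = 38429.65
Landed cost = invoice 137948.25 + 38429.65 = 176377.90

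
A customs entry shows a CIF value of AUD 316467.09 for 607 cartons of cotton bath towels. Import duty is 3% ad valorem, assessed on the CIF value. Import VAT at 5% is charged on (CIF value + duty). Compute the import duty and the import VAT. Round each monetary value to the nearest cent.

Import duty = 316467.09 × 3% = 9494.01
VAT base = CIF + duty = 316467.09 + 9494.01 = 325961.10
Import VAT = 325961.10 × 5% = 16298.06

Import duty: AUD 9494.01; import VAT: AUD 16298.06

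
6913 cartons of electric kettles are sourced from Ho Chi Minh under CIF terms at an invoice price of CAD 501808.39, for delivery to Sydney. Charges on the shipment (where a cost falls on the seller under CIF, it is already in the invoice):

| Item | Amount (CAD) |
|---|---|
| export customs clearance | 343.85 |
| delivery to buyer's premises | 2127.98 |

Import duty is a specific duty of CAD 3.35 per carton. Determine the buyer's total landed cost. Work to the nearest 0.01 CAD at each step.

Total landed cost: CAD 527094.92

CIF: the seller pays costs through ocean freight and marine insurance to the destination port.
Already in the invoice (seller's account under CIF): export clearance — exclude.
The CIF price already equals the CIF value: 501808.39
Import duty = 6913 × 3.35 = 23158.55
Buyer bears: delivery 2127.98 + duty 23158.55 = 25286.53
Landed cost = invoice 501808.39 + 25286.53 = 527094.92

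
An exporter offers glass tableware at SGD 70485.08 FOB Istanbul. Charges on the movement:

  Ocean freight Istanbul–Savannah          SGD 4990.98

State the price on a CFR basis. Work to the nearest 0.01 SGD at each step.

CFR price: SGD 75476.06

From FOB to CFR, the seller additionally bears: freight.
CFR price = 70485.08 + 4990.98 = 75476.06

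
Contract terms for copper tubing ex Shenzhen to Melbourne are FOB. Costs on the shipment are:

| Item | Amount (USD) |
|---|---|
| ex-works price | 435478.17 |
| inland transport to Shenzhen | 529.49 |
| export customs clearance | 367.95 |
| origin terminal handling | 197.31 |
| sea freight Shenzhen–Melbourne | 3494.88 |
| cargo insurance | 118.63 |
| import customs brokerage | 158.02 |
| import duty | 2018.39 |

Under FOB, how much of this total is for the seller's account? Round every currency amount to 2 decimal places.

FOB: the seller bears costs until goods are on board at the origin port; the buyer bears freight, insurance and all costs thereafter.
Seller's account: goods 435478.17 + inland to port 529.49 + export clearance 367.95 + origin terminal 197.31 = 436572.92
Buyer's account: freight 3494.88 + insurance 118.63 + brokerage 158.02 + duty 2018.39 = 5789.92

Seller's account: USD 436572.92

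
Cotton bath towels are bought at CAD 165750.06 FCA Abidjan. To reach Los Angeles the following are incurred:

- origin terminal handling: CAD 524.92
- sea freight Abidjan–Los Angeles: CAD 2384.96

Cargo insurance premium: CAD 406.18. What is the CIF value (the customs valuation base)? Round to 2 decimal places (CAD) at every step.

CIF = FCA price + pre-shipment costs + freight + insurance
CIF = 165750.06 + 524.92 + 2384.96 + 406.18 = 169066.12

CIF value: CAD 169066.12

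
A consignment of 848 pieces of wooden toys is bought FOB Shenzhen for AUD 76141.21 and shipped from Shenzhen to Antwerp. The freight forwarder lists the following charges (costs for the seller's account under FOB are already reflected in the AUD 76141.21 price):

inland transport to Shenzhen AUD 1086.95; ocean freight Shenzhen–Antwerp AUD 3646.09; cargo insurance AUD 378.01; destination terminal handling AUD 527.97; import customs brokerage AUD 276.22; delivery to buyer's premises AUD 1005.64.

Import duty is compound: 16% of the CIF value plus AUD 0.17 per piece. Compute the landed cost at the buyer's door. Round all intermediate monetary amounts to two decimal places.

FOB: the seller bears costs until goods are on board at the origin port; the buyer bears freight, insurance and all costs thereafter.
Already in the invoice (seller's account under FOB): inland to port — exclude.
CIF value = FOB price + freight + insurance = 76141.21 + 3646.09 + 378.01 = 80165.31
Ad valorem component: 80165.31 × 16% = 12826.45
Specific component: 848 × 0.17 = 144.16
Import duty = 12826.45 + 144.16 = 12970.61
Buyer bears: freight 3646.09 + insurance 378.01 + destination terminal 527.97 + brokerage 276.22 + delivery 1005.64 + duty 12970.61 = 18804.54
Landed cost = invoice 76141.21 + 18804.54 = 94945.75

Total landed cost: AUD 94945.75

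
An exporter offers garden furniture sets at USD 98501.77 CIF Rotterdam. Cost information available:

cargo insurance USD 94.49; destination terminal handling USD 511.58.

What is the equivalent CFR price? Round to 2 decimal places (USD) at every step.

Not relevant to the conversion: destination terminal — on the buyer under both terms; not part of either seller's price.
From CIF to CFR, the seller no longer bears: insurance.
CFR price = 98501.77 − 94.49 = 98407.28

CFR price: USD 98407.28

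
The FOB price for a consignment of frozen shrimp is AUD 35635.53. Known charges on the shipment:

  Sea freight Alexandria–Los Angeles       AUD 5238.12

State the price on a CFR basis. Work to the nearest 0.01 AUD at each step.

From FOB to CFR, the seller additionally bears: freight.
CFR price = 35635.53 + 5238.12 = 40873.65

CFR price: AUD 40873.65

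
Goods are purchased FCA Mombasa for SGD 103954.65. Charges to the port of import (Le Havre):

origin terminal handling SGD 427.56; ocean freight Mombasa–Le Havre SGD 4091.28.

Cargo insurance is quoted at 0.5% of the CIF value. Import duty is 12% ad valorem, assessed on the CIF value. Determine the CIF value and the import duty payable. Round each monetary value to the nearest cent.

CIF value: SGD 109018.58; import duty: SGD 13082.23

Let C be the CIF value. C = FCA price + pre-shipment costs + freight + 0.5% × C
C − 0.5% × C = 103954.65 + 427.56 + 4091.28
0.995 × C = 108473.49
C = 108473.49 / 0.995 = 109018.58
Insurance premium = 0.5% × 109018.58 = 545.09
Import duty = 109018.58 × 12% = 13082.23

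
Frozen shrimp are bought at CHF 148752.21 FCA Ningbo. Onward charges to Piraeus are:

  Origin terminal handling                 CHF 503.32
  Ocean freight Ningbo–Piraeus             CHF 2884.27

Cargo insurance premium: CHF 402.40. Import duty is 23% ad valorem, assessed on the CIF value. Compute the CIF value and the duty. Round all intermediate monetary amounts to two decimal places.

CIF = FCA price + pre-shipment costs + freight + insurance
CIF = 148752.21 + 503.32 + 2884.27 + 402.40 = 152542.20
Import duty = 152542.20 × 23% = 35084.71

CIF value: CHF 152542.20; import duty: CHF 35084.71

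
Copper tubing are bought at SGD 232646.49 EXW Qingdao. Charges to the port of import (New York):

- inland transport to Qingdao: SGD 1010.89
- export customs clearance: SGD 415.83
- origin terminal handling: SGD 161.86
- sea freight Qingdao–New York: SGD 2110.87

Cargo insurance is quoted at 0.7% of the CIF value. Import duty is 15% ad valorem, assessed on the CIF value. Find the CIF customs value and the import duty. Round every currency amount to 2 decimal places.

CIF value: SGD 238012.02; import duty: SGD 35701.80

Let C be the CIF value. C = EXW price + pre-shipment costs + freight + 0.7% × C
C − 0.7% × C = 232646.49 + 1010.89 + 415.83 + 161.86 + 2110.87
0.993 × C = 236345.94
C = 236345.94 / 0.993 = 238012.02
Insurance premium = 0.7% × 238012.02 = 1666.08
Import duty = 238012.02 × 15% = 35701.80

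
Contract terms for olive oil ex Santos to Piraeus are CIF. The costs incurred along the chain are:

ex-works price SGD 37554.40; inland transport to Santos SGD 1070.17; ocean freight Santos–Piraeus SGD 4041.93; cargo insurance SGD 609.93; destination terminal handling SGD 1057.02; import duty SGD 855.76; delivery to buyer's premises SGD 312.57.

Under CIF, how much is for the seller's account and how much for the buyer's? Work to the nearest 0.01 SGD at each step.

CIF: the seller pays costs through ocean freight and marine insurance to the destination port.
Seller's account: goods 37554.40 + inland to port 1070.17 + freight 4041.93 + insurance 609.93 = 43276.43
Buyer's account: destination terminal 1057.02 + duty 855.76 + delivery 312.57 = 2225.35

Seller: SGD 43276.43; buyer: SGD 2225.35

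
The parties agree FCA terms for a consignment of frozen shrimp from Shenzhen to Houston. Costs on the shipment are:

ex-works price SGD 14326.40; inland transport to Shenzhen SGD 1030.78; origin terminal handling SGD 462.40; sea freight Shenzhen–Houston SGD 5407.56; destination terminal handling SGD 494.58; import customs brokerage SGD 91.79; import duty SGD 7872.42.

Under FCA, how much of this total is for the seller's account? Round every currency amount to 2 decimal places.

FCA: the seller delivers export-cleared goods to the carrier; the buyer bears costs from that point.
Seller's account: goods 14326.40 + inland to port 1030.78 = 15357.18
Buyer's account: origin terminal 462.40 + freight 5407.56 + destination terminal 494.58 + brokerage 91.79 + duty 7872.42 = 14328.75

Seller's account: SGD 15357.18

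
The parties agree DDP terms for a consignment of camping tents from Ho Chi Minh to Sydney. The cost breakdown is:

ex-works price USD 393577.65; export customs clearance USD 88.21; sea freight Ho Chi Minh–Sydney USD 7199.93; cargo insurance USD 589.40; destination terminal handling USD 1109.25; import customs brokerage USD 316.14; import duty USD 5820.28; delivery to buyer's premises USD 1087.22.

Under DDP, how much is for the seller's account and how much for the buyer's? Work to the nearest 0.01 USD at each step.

Seller: USD 409788.08; buyer: USD 0.00

DDP: the seller bears all costs including import duty.
Seller's account: goods 393577.65 + export clearance 88.21 + freight 7199.93 + insurance 589.40 + destination terminal 1109.25 + brokerage 316.14 + duty 5820.28 + delivery 1087.22 = 409788.08
Buyer's account: 0.00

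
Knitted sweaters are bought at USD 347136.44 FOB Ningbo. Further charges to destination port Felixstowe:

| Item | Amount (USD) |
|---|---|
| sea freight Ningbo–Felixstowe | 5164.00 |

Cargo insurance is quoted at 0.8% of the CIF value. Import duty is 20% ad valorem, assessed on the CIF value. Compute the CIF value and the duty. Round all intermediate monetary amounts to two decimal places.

CIF value: USD 355141.57; import duty: USD 71028.31

Let C be the CIF value. C = FOB price + freight + 0.8% × C
C − 0.8% × C = 347136.44 + 5164.00
0.992 × C = 352300.44
C = 352300.44 / 0.992 = 355141.57
Insurance premium = 0.8% × 355141.57 = 2841.13
Import duty = 355141.57 × 20% = 71028.31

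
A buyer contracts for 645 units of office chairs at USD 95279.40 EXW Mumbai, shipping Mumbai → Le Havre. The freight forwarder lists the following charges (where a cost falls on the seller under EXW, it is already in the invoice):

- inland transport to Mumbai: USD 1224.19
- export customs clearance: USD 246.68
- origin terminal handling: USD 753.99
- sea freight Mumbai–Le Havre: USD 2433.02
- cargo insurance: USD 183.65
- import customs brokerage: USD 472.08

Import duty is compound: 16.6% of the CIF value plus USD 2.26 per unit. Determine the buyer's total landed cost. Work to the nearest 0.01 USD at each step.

EXW: the seller makes goods available at their premises; the buyer bears all onward costs.
CIF value = EXW price + inland to port + export clearance + origin terminal + freight + insurance = 95279.40 + 1224.19 + 246.68 + 753.99 + 2433.02 + 183.65 = 100120.93
Ad valorem component: 100120.93 × 16.6% = 16620.07
Specific component: 645 × 2.26 = 1457.70
Import duty = 16620.07 + 1457.70 = 18077.77
Buyer bears: inland to port 1224.19 + export clearance 246.68 + origin terminal 753.99 + freight 2433.02 + insurance 183.65 + brokerage 472.08 + duty 18077.77 = 23391.38
Landed cost = invoice 95279.40 + 23391.38 = 118670.78

Total landed cost: USD 118670.78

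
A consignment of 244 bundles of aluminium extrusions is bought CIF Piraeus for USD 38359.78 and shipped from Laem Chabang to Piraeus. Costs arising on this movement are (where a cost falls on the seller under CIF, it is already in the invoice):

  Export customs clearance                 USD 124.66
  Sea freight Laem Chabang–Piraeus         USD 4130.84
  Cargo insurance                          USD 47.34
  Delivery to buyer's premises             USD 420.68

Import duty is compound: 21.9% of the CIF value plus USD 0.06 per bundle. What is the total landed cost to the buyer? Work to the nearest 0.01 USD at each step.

Total landed cost: USD 47195.89

CIF: the seller pays costs through ocean freight and marine insurance to the destination port.
Already in the invoice (seller's account under CIF): export clearance, freight, insurance — exclude.
The CIF price already equals the CIF value: 38359.78
Ad valorem component: 38359.78 × 21.9% = 8400.79
Specific component: 244 × 0.06 = 14.64
Import duty = 8400.79 + 14.64 = 8415.43
Buyer bears: delivery 420.68 + duty 8415.43 = 8836.11
Landed cost = invoice 38359.78 + 8836.11 = 47195.89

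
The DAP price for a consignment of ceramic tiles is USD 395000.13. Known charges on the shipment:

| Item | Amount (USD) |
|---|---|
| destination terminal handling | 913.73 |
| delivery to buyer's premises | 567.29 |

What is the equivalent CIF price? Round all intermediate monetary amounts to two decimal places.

CIF price: USD 393519.11

From DAP to CIF, the seller no longer bears: destination terminal, delivery.
CIF price = 395000.13 − 913.73 − 567.29 = 393519.11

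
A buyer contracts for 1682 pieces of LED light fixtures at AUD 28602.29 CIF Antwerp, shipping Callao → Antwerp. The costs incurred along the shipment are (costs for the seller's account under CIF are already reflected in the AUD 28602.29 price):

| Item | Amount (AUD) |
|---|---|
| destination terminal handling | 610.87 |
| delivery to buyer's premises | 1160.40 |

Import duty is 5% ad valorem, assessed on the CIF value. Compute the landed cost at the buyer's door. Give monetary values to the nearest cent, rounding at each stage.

Total landed cost: AUD 31803.67

CIF: the seller pays costs through ocean freight and marine insurance to the destination port.
The CIF price already equals the CIF value: 28602.29
Import duty = 28602.29 × 5% = 1430.11
Buyer bears: destination terminal 610.87 + delivery 1160.40 + duty 1430.11 = 3201.38
Landed cost = invoice 28602.29 + 3201.38 = 31803.67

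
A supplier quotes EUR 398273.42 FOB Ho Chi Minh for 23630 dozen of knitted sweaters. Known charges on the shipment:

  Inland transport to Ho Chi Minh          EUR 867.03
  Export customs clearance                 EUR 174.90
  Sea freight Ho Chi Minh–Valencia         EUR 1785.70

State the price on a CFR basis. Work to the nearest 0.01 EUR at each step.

CFR price: EUR 400059.12

Not relevant to the conversion: inland to port, export clearance — on the seller under both FOB and CFR; already in the FOB price and stays in the CFR price.
From FOB to CFR, the seller additionally bears: freight.
CFR price = 398273.42 + 1785.70 = 400059.12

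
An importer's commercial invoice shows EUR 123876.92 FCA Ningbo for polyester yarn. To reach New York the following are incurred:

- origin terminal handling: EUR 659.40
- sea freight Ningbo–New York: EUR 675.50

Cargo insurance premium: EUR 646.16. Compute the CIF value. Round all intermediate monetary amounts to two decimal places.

CIF value: EUR 125857.98

CIF = FCA price + pre-shipment costs + freight + insurance
CIF = 123876.92 + 659.40 + 675.50 + 646.16 = 125857.98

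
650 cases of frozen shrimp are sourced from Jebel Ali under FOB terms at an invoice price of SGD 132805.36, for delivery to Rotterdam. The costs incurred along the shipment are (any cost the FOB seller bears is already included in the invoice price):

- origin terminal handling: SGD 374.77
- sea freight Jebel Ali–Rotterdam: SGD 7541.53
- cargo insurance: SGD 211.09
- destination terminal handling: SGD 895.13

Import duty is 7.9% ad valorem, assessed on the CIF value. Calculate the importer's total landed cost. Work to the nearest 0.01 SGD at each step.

Total landed cost: SGD 152557.19

FOB: the seller bears costs until goods are on board at the origin port; the buyer bears freight, insurance and all costs thereafter.
Already in the invoice (seller's account under FOB): origin terminal — exclude.
CIF value = FOB price + freight + insurance = 132805.36 + 7541.53 + 211.09 = 140557.98
Import duty = 140557.98 × 7.9% = 11104.08
Buyer bears: freight 7541.53 + insurance 211.09 + destination terminal 895.13 + duty 11104.08 = 19751.83
Landed cost = invoice 132805.36 + 19751.83 = 152557.19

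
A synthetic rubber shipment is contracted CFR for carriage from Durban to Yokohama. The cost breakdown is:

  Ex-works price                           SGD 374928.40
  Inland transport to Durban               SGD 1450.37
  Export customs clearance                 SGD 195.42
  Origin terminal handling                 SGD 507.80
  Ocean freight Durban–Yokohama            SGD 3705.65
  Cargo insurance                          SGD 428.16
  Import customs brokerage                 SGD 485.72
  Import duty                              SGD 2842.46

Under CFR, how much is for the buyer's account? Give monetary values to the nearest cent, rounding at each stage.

Buyer's account: SGD 3756.34

CFR: the seller pays costs through ocean freight to the destination port, but not insurance.
Seller's account: goods 374928.40 + inland to port 1450.37 + export clearance 195.42 + origin terminal 507.80 + freight 3705.65 = 380787.64
Buyer's account: insurance 428.16 + brokerage 485.72 + duty 2842.46 = 3756.34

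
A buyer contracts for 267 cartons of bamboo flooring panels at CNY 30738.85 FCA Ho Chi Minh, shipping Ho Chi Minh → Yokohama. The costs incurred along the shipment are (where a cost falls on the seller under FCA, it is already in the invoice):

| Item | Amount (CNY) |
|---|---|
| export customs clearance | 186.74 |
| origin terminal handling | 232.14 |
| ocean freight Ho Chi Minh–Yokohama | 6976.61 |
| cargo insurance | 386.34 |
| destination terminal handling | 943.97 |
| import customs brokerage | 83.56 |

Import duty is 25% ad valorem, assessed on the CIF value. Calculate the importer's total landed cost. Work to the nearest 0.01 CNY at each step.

FCA: the seller delivers export-cleared goods to the carrier; the buyer bears costs from that point.
Already in the invoice (seller's account under FCA): export clearance — exclude.
CIF value = FCA price + origin terminal + freight + insurance = 30738.85 + 232.14 + 6976.61 + 386.34 = 38333.94
Import duty = 38333.94 × 25% = 9583.49
Buyer bears: origin terminal 232.14 + freight 6976.61 + insurance 386.34 + destination terminal 943.97 + brokerage 83.56 + duty 9583.49 = 18206.11
Landed cost = invoice 30738.85 + 18206.11 = 48944.96

Total landed cost: CNY 48944.96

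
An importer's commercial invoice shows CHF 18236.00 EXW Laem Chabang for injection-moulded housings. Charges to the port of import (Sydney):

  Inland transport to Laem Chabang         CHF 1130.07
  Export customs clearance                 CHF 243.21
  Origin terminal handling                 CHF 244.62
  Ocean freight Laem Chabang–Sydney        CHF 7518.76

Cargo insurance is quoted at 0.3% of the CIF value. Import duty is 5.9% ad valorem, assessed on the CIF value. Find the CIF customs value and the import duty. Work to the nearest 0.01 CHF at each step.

CIF value: CHF 27455.03; import duty: CHF 1619.85

Let C be the CIF value. C = EXW price + pre-shipment costs + freight + 0.3% × C
C − 0.3% × C = 18236.00 + 1130.07 + 243.21 + 244.62 + 7518.76
0.997 × C = 27372.66
C = 27372.66 / 0.997 = 27455.03
Insurance premium = 0.3% × 27455.03 = 82.37
Import duty = 27455.03 × 5.9% = 1619.85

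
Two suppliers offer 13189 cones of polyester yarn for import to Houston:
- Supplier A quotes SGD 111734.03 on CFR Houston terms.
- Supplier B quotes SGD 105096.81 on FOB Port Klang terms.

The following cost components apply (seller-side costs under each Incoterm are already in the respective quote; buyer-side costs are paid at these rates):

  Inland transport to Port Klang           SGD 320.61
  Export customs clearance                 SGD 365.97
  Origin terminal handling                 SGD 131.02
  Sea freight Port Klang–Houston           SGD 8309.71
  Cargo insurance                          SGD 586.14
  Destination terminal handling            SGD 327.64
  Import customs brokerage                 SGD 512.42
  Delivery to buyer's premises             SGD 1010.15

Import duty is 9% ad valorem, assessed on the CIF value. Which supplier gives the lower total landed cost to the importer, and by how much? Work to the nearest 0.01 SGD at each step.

Supplier A is cheaper by SGD 1823.01

Supplier A (CFR):
CIF value = CFR price + insurance = 111734.03 + 586.14 = 112320.17
Import duty = 112320.17 × 9% = 10108.82
Buyer bears (A): 586.14 + 327.64 + 512.42 + 1010.15 = 2436.35
Landed cost (A) = invoice 111734.03 + 2436.35 + duty 10108.82 = 124279.20
Supplier B (FOB):
CIF value = FOB price + freight + insurance = 105096.81 + 8309.71 + 586.14 = 113992.66
Import duty = 113992.66 × 9% = 10259.34
Buyer bears (B): 8309.71 + 586.14 + 327.64 + 512.42 + 1010.15 = 10746.06
Landed cost (B) = invoice 105096.81 + 10746.06 + duty 10259.34 = 126102.21
Difference = |124279.20 − 126102.21| = 1823.01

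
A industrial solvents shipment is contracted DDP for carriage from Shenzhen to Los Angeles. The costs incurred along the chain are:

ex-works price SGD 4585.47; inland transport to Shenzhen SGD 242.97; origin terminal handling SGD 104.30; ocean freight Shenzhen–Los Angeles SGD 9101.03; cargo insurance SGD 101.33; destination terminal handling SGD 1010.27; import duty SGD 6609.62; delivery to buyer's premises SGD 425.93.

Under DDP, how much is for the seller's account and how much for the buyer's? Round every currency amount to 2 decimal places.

Seller: SGD 22180.92; buyer: SGD 0.00

DDP: the seller bears all costs including import duty.
Seller's account: goods 4585.47 + inland to port 242.97 + origin terminal 104.30 + freight 9101.03 + insurance 101.33 + destination terminal 1010.27 + duty 6609.62 + delivery 425.93 = 22180.92
Buyer's account: 0.00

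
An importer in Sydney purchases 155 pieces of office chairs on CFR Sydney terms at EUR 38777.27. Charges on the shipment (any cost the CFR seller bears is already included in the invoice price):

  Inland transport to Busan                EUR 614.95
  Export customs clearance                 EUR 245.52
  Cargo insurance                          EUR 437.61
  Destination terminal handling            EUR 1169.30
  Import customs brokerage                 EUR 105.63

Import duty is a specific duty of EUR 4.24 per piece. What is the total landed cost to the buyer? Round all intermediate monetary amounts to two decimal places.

Total landed cost: EUR 41147.01

CFR: the seller pays costs through ocean freight to the destination port, but not insurance.
Already in the invoice (seller's account under CFR): inland to port, export clearance — exclude.
CIF value = CFR price + insurance = 38777.27 + 437.61 = 39214.88
Import duty = 155 × 4.24 = 657.20
Buyer bears: insurance 437.61 + destination terminal 1169.30 + brokerage 105.63 + duty 657.20 = 2369.74
Landed cost = invoice 38777.27 + 2369.74 = 41147.01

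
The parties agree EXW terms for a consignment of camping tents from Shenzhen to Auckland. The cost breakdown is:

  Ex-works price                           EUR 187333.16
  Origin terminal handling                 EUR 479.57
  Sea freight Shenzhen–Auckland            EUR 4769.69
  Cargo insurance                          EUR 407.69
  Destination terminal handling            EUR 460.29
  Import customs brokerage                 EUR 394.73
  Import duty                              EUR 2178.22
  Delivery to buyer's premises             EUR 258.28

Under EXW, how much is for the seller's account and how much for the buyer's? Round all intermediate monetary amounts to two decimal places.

Seller: EUR 187333.16; buyer: EUR 8948.47

EXW: the seller makes goods available at their premises; the buyer bears all onward costs.
Seller's account: goods 187333.16 = 187333.16
Buyer's account: origin terminal 479.57 + freight 4769.69 + insurance 407.69 + destination terminal 460.29 + brokerage 394.73 + duty 2178.22 + delivery 258.28 = 8948.47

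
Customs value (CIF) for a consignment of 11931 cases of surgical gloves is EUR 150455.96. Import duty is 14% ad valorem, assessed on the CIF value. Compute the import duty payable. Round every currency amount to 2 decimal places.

Import duty: EUR 21063.83

Import duty = 150455.96 × 14% = 21063.83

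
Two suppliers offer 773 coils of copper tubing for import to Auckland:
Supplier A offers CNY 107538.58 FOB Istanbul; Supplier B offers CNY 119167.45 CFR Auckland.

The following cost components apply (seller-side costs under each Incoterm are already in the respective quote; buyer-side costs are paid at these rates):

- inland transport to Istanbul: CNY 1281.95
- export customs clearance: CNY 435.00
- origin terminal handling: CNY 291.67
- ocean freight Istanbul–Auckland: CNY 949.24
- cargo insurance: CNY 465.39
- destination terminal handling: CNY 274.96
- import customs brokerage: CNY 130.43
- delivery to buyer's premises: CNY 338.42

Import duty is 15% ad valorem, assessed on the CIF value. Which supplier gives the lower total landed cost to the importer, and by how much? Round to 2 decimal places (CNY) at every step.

Supplier A is cheaper by CNY 12281.58

Supplier A (FOB):
CIF value = FOB price + freight + insurance = 107538.58 + 949.24 + 465.39 = 108953.21
Import duty = 108953.21 × 15% = 16342.98
Buyer bears (A): 949.24 + 465.39 + 274.96 + 130.43 + 338.42 = 2158.44
Landed cost (A) = invoice 107538.58 + 2158.44 + duty 16342.98 = 126040.00
Supplier B (CFR):
CIF value = CFR price + insurance = 119167.45 + 465.39 = 119632.84
Import duty = 119632.84 × 15% = 17944.93
Buyer bears (B): 465.39 + 274.96 + 130.43 + 338.42 = 1209.20
Landed cost (B) = invoice 119167.45 + 1209.20 + duty 17944.93 = 138321.58
Difference = |126040.00 − 138321.58| = 12281.58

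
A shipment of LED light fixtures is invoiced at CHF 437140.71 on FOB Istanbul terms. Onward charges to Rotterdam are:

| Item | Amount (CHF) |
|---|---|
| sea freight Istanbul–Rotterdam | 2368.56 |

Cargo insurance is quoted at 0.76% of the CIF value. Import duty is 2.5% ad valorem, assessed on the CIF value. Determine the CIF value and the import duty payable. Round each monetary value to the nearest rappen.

CIF value: CHF 442875.12; import duty: CHF 11071.88

Let C be the CIF value. C = FOB price + freight + 0.76% × C
C − 0.76% × C = 437140.71 + 2368.56
0.9924 × C = 439509.27
C = 439509.27 / 0.9924 = 442875.12
Insurance premium = 0.76% × 442875.12 = 3365.85
Import duty = 442875.12 × 2.5% = 11071.88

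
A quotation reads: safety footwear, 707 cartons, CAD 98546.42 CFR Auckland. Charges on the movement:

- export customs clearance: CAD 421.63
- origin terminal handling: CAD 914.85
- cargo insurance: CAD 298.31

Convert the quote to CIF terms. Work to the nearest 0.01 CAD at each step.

Not relevant to the conversion: origin terminal, export clearance — on the seller under both CFR and CIF; already in the CFR price and stays in the CIF price.
From CFR to CIF, the seller additionally bears: insurance.
CIF price = 98546.42 + 298.31 = 98844.73

CIF price: CAD 98844.73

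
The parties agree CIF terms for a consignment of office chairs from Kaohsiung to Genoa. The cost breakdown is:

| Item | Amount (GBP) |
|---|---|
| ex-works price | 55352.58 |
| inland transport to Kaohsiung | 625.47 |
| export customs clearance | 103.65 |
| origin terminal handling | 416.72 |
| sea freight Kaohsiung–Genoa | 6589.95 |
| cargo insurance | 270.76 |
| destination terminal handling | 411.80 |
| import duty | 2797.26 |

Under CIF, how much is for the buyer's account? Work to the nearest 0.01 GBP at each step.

CIF: the seller pays costs through ocean freight and marine insurance to the destination port.
Seller's account: goods 55352.58 + inland to port 625.47 + export clearance 103.65 + origin terminal 416.72 + freight 6589.95 + insurance 270.76 = 63359.13
Buyer's account: destination terminal 411.80 + duty 2797.26 = 3209.06

Buyer's account: GBP 3209.06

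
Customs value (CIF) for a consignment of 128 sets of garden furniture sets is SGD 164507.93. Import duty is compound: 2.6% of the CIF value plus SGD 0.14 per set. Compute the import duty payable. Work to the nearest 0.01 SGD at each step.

Import duty: SGD 4295.13

Ad valorem component: 164507.93 × 2.6% = 4277.21
Specific component: 128 × 0.14 = 17.92
Import duty = 4277.21 + 17.92 = 4295.13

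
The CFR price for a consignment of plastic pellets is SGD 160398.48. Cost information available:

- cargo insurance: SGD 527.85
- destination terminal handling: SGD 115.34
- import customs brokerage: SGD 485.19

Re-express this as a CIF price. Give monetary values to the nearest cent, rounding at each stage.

Not relevant to the conversion: destination terminal, brokerage — on the buyer under both terms; not part of either seller's price.
From CFR to CIF, the seller additionally bears: insurance.
CIF price = 160398.48 + 527.85 = 160926.33

CIF price: SGD 160926.33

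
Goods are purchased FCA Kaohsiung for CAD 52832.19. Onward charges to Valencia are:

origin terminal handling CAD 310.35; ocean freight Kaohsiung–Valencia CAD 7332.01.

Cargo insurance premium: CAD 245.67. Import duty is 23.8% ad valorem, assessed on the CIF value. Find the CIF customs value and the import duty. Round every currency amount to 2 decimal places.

CIF value: CAD 60720.22; import duty: CAD 14451.41

CIF = FCA price + pre-shipment costs + freight + insurance
CIF = 52832.19 + 310.35 + 7332.01 + 245.67 = 60720.22
Import duty = 60720.22 × 23.8% = 14451.41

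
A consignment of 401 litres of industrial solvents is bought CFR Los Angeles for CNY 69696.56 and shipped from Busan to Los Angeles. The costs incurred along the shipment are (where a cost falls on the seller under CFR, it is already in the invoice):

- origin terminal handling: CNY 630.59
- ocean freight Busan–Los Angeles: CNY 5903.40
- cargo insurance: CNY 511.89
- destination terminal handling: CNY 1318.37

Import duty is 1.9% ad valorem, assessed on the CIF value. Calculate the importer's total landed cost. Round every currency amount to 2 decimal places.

Total landed cost: CNY 72860.78

CFR: the seller pays costs through ocean freight to the destination port, but not insurance.
Already in the invoice (seller's account under CFR): origin terminal, freight — exclude.
CIF value = CFR price + insurance = 69696.56 + 511.89 = 70208.45
Import duty = 70208.45 × 1.9% = 1333.96
Buyer bears: insurance 511.89 + destination terminal 1318.37 + duty 1333.96 = 3164.22
Landed cost = invoice 69696.56 + 3164.22 = 72860.78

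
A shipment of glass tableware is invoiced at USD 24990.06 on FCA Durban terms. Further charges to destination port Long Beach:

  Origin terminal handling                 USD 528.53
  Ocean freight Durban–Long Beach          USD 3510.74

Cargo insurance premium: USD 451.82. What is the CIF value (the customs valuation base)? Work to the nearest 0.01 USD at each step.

CIF value: USD 29481.15

CIF = FCA price + pre-shipment costs + freight + insurance
CIF = 24990.06 + 528.53 + 3510.74 + 451.82 = 29481.15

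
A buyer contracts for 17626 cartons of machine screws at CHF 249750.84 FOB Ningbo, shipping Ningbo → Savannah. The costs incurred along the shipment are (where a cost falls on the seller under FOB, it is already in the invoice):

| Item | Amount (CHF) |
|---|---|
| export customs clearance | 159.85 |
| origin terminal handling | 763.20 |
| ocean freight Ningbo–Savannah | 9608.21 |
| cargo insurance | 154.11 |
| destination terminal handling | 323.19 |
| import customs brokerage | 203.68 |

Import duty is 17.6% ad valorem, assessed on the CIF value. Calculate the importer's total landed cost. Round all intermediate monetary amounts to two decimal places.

Total landed cost: CHF 305714.35

FOB: the seller bears costs until goods are on board at the origin port; the buyer bears freight, insurance and all costs thereafter.
Already in the invoice (seller's account under FOB): export clearance, origin terminal — exclude.
CIF value = FOB price + freight + insurance = 249750.84 + 9608.21 + 154.11 = 259513.16
Import duty = 259513.16 × 17.6% = 45674.32
Buyer bears: freight 9608.21 + insurance 154.11 + destination terminal 323.19 + brokerage 203.68 + duty 45674.32 = 55963.51
Landed cost = invoice 249750.84 + 55963.51 = 305714.35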